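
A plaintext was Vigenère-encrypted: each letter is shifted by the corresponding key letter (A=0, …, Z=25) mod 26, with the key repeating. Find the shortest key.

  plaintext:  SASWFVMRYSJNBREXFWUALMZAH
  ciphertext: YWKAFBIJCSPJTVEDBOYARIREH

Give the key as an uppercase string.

GWSEA

  i= 0: Y-S =  6 → G
  i= 1: W-A = 22 → W
  i= 2: K-S = 18 → S
  i= 3: A-W =  4 → E
  i= 4: F-F =  0 → A
  i= 5: B-V =  6 → G
  i= 6: I-M = 22 → W
  i= 7: J-R = 18 → S
  i= 8: C-Y =  4 → E
  i= 9: S-S =  0 → A
  i=10: P-J =  6 → G
  i=11: J-N = 22 → W
  i=12: T-B = 18 → S
  i=13: V-R =  4 → E
  i=14: E-E =  0 → A
  i=15: D-X =  6 → G
  i=16: B-F = 22 → W
  i=17: O-W = 18 → S
  i=18: Y-U =  4 → E
  i=19: A-A =  0 → A
  i=20: R-L =  6 → G
  i=21: I-M = 22 → W
  i=22: R-Z = 18 → S
  i=23: E-A =  4 → E
  i=24: H-H =  0 → A
  shifts repeat with period 5: GWSEA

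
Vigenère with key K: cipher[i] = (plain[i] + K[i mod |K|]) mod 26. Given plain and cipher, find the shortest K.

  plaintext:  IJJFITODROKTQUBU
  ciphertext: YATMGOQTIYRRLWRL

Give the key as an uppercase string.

QRKHYVC

  i= 0: Y-I = 16 → Q
  i= 1: A-J = 17 → R
  i= 2: T-J = 10 → K
  i= 3: M-F =  7 → H
  i= 4: G-I = 24 → Y
  i= 5: O-T = 21 → V
  i= 6: Q-O =  2 → C
  i= 7: T-D = 16 → Q
  i= 8: I-R = 17 → R
  i= 9: Y-O = 10 → K
  i=10: R-K =  7 → H
  i=11: R-T = 24 → Y
  i=12: L-Q = 21 → V
  i=13: W-U =  2 → C
  i=14: R-B = 16 → Q
  i=15: L-U = 17 → R
  shifts repeat with period 7: QRKHYVC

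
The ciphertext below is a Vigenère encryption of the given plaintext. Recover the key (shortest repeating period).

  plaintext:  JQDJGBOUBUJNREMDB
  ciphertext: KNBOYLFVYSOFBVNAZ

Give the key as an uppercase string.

  i= 0: K-J =  1 → B
  i= 1: N-Q = 23 → X
  i= 2: B-D = 24 → Y
  i= 3: O-J =  5 → F
  i= 4: Y-G = 18 → S
  i= 5: L-B = 10 → K
  i= 6: F-O = 17 → R
  i= 7: V-U =  1 → B
  i= 8: Y-B = 23 → X
  i= 9: S-U = 24 → Y
  i=10: O-J =  5 → F
  i=11: F-N = 18 → S
  i=12: B-R = 10 → K
  i=13: V-E = 17 → R
  i=14: N-M =  1 → B
  i=15: A-D = 23 → X
  i=16: Z-B = 24 → Y
  shifts repeat with period 7: BXYFSKR

BXYFSKR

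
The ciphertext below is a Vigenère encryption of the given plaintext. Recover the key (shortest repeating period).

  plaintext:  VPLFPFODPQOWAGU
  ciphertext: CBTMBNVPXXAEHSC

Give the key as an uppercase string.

  i= 0: C-V =  7 → H
  i= 1: B-P = 12 → M
  i= 2: T-L =  8 → I
  i= 3: M-F =  7 → H
  i= 4: B-P = 12 → M
  i= 5: N-F =  8 → I
  i= 6: V-O =  7 → H
  i= 7: P-D = 12 → M
  i= 8: X-P =  8 → I
  i= 9: X-Q =  7 → H
  i=10: A-O = 12 → M
  i=11: E-W =  8 → I
  i=12: H-A =  7 → H
  i=13: S-G = 12 → M
  i=14: C-U =  8 → I
  shifts repeat with period 3: HMI

HMI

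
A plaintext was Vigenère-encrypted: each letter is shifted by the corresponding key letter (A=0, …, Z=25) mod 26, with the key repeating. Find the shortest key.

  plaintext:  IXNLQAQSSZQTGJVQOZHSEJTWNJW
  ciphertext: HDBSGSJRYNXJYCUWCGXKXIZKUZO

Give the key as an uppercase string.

  i= 0: H-I = 25 → Z
  i= 1: D-X =  6 → G
  i= 2: B-N = 14 → O
  i= 3: S-L =  7 → H
  i= 4: G-Q = 16 → Q
  i= 5: S-A = 18 → S
  i= 6: J-Q = 19 → T
  i= 7: R-S = 25 → Z
  i= 8: Y-S =  6 → G
  i= 9: N-Z = 14 → O
  i=10: X-Q =  7 → H
  i=11: J-T = 16 → Q
  i=12: Y-G = 18 → S
  i=13: C-J = 19 → T
  i=14: U-V = 25 → Z
  i=15: W-Q =  6 → G
  i=16: C-O = 14 → O
  i=17: G-Z =  7 → H
  i=18: X-H = 16 → Q
  i=19: K-S = 18 → S
  i=20: X-E = 19 → T
  i=21: I-J = 25 → Z
  i=22: Z-T =  6 → G
  i=23: K-W = 14 → O
  i=24: U-N =  7 → H
  i=25: Z-J = 16 → Q
  i=26: O-W = 18 → S
  shifts repeat with period 7: ZGOHQST

ZGOHQST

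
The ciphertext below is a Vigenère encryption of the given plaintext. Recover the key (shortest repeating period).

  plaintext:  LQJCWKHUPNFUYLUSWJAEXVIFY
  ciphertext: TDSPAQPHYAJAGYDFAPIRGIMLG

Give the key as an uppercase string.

  i= 0: T-L =  8 → I
  i= 1: D-Q = 13 → N
  i= 2: S-J =  9 → J
  i= 3: P-C = 13 → N
  i= 4: A-W =  4 → E
  i= 5: Q-K =  6 → G
  i= 6: P-H =  8 → I
  i= 7: H-U = 13 → N
  i= 8: Y-P =  9 → J
  i= 9: A-N = 13 → N
  i=10: J-F =  4 → E
  i=11: A-U =  6 → G
  i=12: G-Y =  8 → I
  i=13: Y-L = 13 → N
  i=14: D-U =  9 → J
  i=15: F-S = 13 → N
  i=16: A-W =  4 → E
  i=17: P-J =  6 → G
  i=18: I-A =  8 → I
  i=19: R-E = 13 → N
  i=20: G-X =  9 → J
  i=21: I-V = 13 → N
  i=22: M-I =  4 → E
  i=23: L-F =  6 → G
  i=24: G-Y =  8 → I
  shifts repeat with period 6: INJNEG

INJNEG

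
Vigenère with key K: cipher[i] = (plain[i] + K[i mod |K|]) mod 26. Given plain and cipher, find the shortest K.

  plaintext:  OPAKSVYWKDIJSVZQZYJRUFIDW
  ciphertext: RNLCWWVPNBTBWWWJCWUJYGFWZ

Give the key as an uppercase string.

DYLSEBXT

  i= 0: R-O =  3 → D
  i= 1: N-P = 24 → Y
  i= 2: L-A = 11 → L
  i= 3: C-K = 18 → S
  i= 4: W-S =  4 → E
  i= 5: W-V =  1 → B
  i= 6: V-Y = 23 → X
  i= 7: P-W = 19 → T
  i= 8: N-K =  3 → D
  i= 9: B-D = 24 → Y
  i=10: T-I = 11 → L
  i=11: B-J = 18 → S
  i=12: W-S =  4 → E
  i=13: W-V =  1 → B
  i=14: W-Z = 23 → X
  i=15: J-Q = 19 → T
  i=16: C-Z =  3 → D
  i=17: W-Y = 24 → Y
  i=18: U-J = 11 → L
  i=19: J-R = 18 → S
  i=20: Y-U =  4 → E
  i=21: G-F =  1 → B
  i=22: F-I = 23 → X
  i=23: W-D = 19 → T
  i=24: Z-W =  3 → D
  shifts repeat with period 8: DYLSEBXT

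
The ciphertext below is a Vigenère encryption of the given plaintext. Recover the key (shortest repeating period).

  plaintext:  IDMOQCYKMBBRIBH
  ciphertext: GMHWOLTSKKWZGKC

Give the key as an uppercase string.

  i= 0: G-I = 24 → Y
  i= 1: M-D =  9 → J
  i= 2: H-M = 21 → V
  i= 3: W-O =  8 → I
  i= 4: O-Q = 24 → Y
  i= 5: L-C =  9 → J
  i= 6: T-Y = 21 → V
  i= 7: S-K =  8 → I
  i= 8: K-M = 24 → Y
  i= 9: K-B =  9 → J
  i=10: W-B = 21 → V
  i=11: Z-R =  8 → I
  i=12: G-I = 24 → Y
  i=13: K-B =  9 → J
  i=14: C-H = 21 → V
  shifts repeat with period 4: YJVI

YJVI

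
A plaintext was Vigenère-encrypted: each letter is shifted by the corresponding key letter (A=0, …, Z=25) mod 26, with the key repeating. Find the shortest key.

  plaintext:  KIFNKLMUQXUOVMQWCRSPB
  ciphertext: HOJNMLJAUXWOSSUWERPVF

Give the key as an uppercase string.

XGEACA

  i= 0: H-K = 23 → X
  i= 1: O-I =  6 → G
  i= 2: J-F =  4 → E
  i= 3: N-N =  0 → A
  i= 4: M-K =  2 → C
  i= 5: L-L =  0 → A
  i= 6: J-M = 23 → X
  i= 7: A-U =  6 → G
  i= 8: U-Q =  4 → E
  i= 9: X-X =  0 → A
  i=10: W-U =  2 → C
  i=11: O-O =  0 → A
  i=12: S-V = 23 → X
  i=13: S-M =  6 → G
  i=14: U-Q =  4 → E
  i=15: W-W =  0 → A
  i=16: E-C =  2 → C
  i=17: R-R =  0 → A
  i=18: P-S = 23 → X
  i=19: V-P =  6 → G
  i=20: F-B =  4 → E
  shifts repeat with period 6: XGEACA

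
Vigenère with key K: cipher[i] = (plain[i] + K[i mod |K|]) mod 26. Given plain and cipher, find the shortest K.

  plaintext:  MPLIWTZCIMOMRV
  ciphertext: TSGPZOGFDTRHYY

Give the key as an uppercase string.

  i= 0: T-M =  7 → H
  i= 1: S-P =  3 → D
  i= 2: G-L = 21 → V
  i= 3: P-I =  7 → H
  i= 4: Z-W =  3 → D
  i= 5: O-T = 21 → V
  i= 6: G-Z =  7 → H
  i= 7: F-C =  3 → D
  i= 8: D-I = 21 → V
  i= 9: T-M =  7 → H
  i=10: R-O =  3 → D
  i=11: H-M = 21 → V
  i=12: Y-R =  7 → H
  i=13: Y-V =  3 → D
  shifts repeat with period 3: HDV

HDV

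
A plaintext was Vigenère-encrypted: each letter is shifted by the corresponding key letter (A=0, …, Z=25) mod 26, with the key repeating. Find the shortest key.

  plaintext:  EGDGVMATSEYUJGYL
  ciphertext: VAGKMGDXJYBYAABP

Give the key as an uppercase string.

RUDE

  i= 0: V-E = 17 → R
  i= 1: A-G = 20 → U
  i= 2: G-D =  3 → D
  i= 3: K-G =  4 → E
  i= 4: M-V = 17 → R
  i= 5: G-M = 20 → U
  i= 6: D-A =  3 → D
  i= 7: X-T =  4 → E
  i= 8: J-S = 17 → R
  i= 9: Y-E = 20 → U
  i=10: B-Y =  3 → D
  i=11: Y-U =  4 → E
  i=12: A-J = 17 → R
  i=13: A-G = 20 → U
  i=14: B-Y =  3 → D
  i=15: P-L =  4 → E
  shifts repeat with period 4: RUDE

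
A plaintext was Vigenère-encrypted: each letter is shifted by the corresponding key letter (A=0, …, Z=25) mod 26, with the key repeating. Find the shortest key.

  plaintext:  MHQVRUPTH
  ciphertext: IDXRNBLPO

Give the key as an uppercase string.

WWH

  i= 0: I-M = 22 → W
  i= 1: D-H = 22 → W
  i= 2: X-Q =  7 → H
  i= 3: R-V = 22 → W
  i= 4: N-R = 22 → W
  i= 5: B-U =  7 → H
  i= 6: L-P = 22 → W
  i= 7: P-T = 22 → W
  i= 8: O-H =  7 → H
  shifts repeat with period 3: WWH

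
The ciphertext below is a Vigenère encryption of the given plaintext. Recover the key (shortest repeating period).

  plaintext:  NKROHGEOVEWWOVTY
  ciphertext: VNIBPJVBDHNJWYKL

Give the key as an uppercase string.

IDRN

  i= 0: V-N =  8 → I
  i= 1: N-K =  3 → D
  i= 2: I-R = 17 → R
  i= 3: B-O = 13 → N
  i= 4: P-H =  8 → I
  i= 5: J-G =  3 → D
  i= 6: V-E = 17 → R
  i= 7: B-O = 13 → N
  i= 8: D-V =  8 → I
  i= 9: H-E =  3 → D
  i=10: N-W = 17 → R
  i=11: J-W = 13 → N
  i=12: W-O =  8 → I
  i=13: Y-V =  3 → D
  i=14: K-T = 17 → R
  i=15: L-Y = 13 → N
  shifts repeat with period 4: IDRN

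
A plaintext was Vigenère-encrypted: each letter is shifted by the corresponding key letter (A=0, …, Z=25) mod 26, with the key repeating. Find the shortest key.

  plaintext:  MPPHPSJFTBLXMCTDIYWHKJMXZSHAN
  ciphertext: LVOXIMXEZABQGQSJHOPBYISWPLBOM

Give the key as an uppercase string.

ZGZQTUO

  i= 0: L-M = 25 → Z
  i= 1: V-P =  6 → G
  i= 2: O-P = 25 → Z
  i= 3: X-H = 16 → Q
  i= 4: I-P = 19 → T
  i= 5: M-S = 20 → U
  i= 6: X-J = 14 → O
  i= 7: E-F = 25 → Z
  i= 8: Z-T =  6 → G
  i= 9: A-B = 25 → Z
  i=10: B-L = 16 → Q
  i=11: Q-X = 19 → T
  i=12: G-M = 20 → U
  i=13: Q-C = 14 → O
  i=14: S-T = 25 → Z
  i=15: J-D =  6 → G
  i=16: H-I = 25 → Z
  i=17: O-Y = 16 → Q
  i=18: P-W = 19 → T
  i=19: B-H = 20 → U
  i=20: Y-K = 14 → O
  i=21: I-J = 25 → Z
  i=22: S-M =  6 → G
  i=23: W-X = 25 → Z
  i=24: P-Z = 16 → Q
  i=25: L-S = 19 → T
  i=26: B-H = 20 → U
  i=27: O-A = 14 → O
  i=28: M-N = 25 → Z
  shifts repeat with period 7: ZGZQTUO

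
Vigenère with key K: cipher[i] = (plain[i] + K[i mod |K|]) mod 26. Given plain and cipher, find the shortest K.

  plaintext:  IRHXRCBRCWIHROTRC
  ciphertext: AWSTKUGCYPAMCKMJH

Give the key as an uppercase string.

  i= 0: A-I = 18 → S
  i= 1: W-R =  5 → F
  i= 2: S-H = 11 → L
  i= 3: T-X = 22 → W
  i= 4: K-R = 19 → T
  i= 5: U-C = 18 → S
  i= 6: G-B =  5 → F
  i= 7: C-R = 11 → L
  i= 8: Y-C = 22 → W
  i= 9: P-W = 19 → T
  i=10: A-I = 18 → S
  i=11: M-H =  5 → F
  i=12: C-R = 11 → L
  i=13: K-O = 22 → W
  i=14: M-T = 19 → T
  i=15: J-R = 18 → S
  i=16: H-C =  5 → F
  shifts repeat with period 5: SFLWT

SFLWT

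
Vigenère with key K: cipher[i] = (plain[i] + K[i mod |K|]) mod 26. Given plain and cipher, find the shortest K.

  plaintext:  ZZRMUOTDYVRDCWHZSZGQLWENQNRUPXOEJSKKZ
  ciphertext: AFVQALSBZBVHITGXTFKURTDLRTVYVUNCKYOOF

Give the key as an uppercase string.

  i= 0: A-Z =  1 → B
  i= 1: F-Z =  6 → G
  i= 2: V-R =  4 → E
  i= 3: Q-M =  4 → E
  i= 4: A-U =  6 → G
  i= 5: L-O = 23 → X
  i= 6: S-T = 25 → Z
  i= 7: B-D = 24 → Y
  i= 8: Z-Y =  1 → B
  i= 9: B-V =  6 → G
  i=10: V-R =  4 → E
  i=11: H-D =  4 → E
  i=12: I-C =  6 → G
  i=13: T-W = 23 → X
  i=14: G-H = 25 → Z
  i=15: X-Z = 24 → Y
  i=16: T-S =  1 → B
  i=17: F-Z =  6 → G
  i=18: K-G =  4 → E
  i=19: U-Q =  4 → E
  i=20: R-L =  6 → G
  i=21: T-W = 23 → X
  i=22: D-E = 25 → Z
  i=23: L-N = 24 → Y
  i=24: R-Q =  1 → B
  i=25: T-N =  6 → G
  i=26: V-R =  4 → E
  i=27: Y-U =  4 → E
  i=28: V-P =  6 → G
  i=29: U-X = 23 → X
  i=30: N-O = 25 → Z
  i=31: C-E = 24 → Y
  i=32: K-J =  1 → B
  i=33: Y-S =  6 → G
  i=34: O-K =  4 → E
  i=35: O-K =  4 → E
  i=36: F-Z =  6 → G
  shifts repeat with period 8: BGEEGXZY

BGEEGXZY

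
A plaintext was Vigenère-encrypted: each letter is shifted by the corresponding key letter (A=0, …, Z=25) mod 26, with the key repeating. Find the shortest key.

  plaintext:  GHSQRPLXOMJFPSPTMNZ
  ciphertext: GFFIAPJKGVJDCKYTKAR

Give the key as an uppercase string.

  i= 0: G-G =  0 → A
  i= 1: F-H = 24 → Y
  i= 2: F-S = 13 → N
  i= 3: I-Q = 18 → S
  i= 4: A-R =  9 → J
  i= 5: P-P =  0 → A
  i= 6: J-L = 24 → Y
  i= 7: K-X = 13 → N
  i= 8: G-O = 18 → S
  i= 9: V-M =  9 → J
  i=10: J-J =  0 → A
  i=11: D-F = 24 → Y
  i=12: C-P = 13 → N
  i=13: K-S = 18 → S
  i=14: Y-P =  9 → J
  i=15: T-T =  0 → A
  i=16: K-M = 24 → Y
  i=17: A-N = 13 → N
  i=18: R-Z = 18 → S
  shifts repeat with period 5: AYNSJ

AYNSJ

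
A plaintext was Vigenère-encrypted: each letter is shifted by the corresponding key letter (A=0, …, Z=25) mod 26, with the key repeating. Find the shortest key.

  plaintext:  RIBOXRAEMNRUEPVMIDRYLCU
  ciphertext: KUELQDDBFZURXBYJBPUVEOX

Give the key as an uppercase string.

  i= 0: K-R = 19 → T
  i= 1: U-I = 12 → M
  i= 2: E-B =  3 → D
  i= 3: L-O = 23 → X
  i= 4: Q-X = 19 → T
  i= 5: D-R = 12 → M
  i= 6: D-A =  3 → D
  i= 7: B-E = 23 → X
  i= 8: F-M = 19 → T
  i= 9: Z-N = 12 → M
  i=10: U-R =  3 → D
  i=11: R-U = 23 → X
  i=12: X-E = 19 → T
  i=13: B-P = 12 → M
  i=14: Y-V =  3 → D
  i=15: J-M = 23 → X
  i=16: B-I = 19 → T
  i=17: P-D = 12 → M
  i=18: U-R =  3 → D
  i=19: V-Y = 23 → X
  i=20: E-L = 19 → T
  i=21: O-C = 12 → M
  i=22: X-U =  3 → D
  shifts repeat with period 4: TMDX

TMDX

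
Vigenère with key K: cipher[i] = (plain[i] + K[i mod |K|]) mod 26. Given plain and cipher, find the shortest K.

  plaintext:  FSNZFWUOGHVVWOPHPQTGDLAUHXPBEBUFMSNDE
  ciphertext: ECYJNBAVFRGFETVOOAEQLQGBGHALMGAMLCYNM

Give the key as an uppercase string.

ZKLKIFGH

  i= 0: E-F = 25 → Z
  i= 1: C-S = 10 → K
  i= 2: Y-N = 11 → L
  i= 3: J-Z = 10 → K
  i= 4: N-F =  8 → I
  i= 5: B-W =  5 → F
  i= 6: A-U =  6 → G
  i= 7: V-O =  7 → H
  i= 8: F-G = 25 → Z
  i= 9: R-H = 10 → K
  i=10: G-V = 11 → L
  i=11: F-V = 10 → K
  i=12: E-W =  8 → I
  i=13: T-O =  5 → F
  i=14: V-P =  6 → G
  i=15: O-H =  7 → H
  i=16: O-P = 25 → Z
  i=17: A-Q = 10 → K
  i=18: E-T = 11 → L
  i=19: Q-G = 10 → K
  i=20: L-D =  8 → I
  i=21: Q-L =  5 → F
  i=22: G-A =  6 → G
  i=23: B-U =  7 → H
  i=24: G-H = 25 → Z
  i=25: H-X = 10 → K
  i=26: A-P = 11 → L
  i=27: L-B = 10 → K
  i=28: M-E =  8 → I
  i=29: G-B =  5 → F
  i=30: A-U =  6 → G
  i=31: M-F =  7 → H
  i=32: L-M = 25 → Z
  i=33: C-S = 10 → K
  i=34: Y-N = 11 → L
  i=35: N-D = 10 → K
  i=36: M-E =  8 → I
  shifts repeat with period 8: ZKLKIFGH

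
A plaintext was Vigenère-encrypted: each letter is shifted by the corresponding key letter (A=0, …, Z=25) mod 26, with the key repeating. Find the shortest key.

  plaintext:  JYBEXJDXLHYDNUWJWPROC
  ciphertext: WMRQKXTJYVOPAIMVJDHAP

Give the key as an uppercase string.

NOQM

  i= 0: W-J = 13 → N
  i= 1: M-Y = 14 → O
  i= 2: R-B = 16 → Q
  i= 3: Q-E = 12 → M
  i= 4: K-X = 13 → N
  i= 5: X-J = 14 → O
  i= 6: T-D = 16 → Q
  i= 7: J-X = 12 → M
  i= 8: Y-L = 13 → N
  i= 9: V-H = 14 → O
  i=10: O-Y = 16 → Q
  i=11: P-D = 12 → M
  i=12: A-N = 13 → N
  i=13: I-U = 14 → O
  i=14: M-W = 16 → Q
  i=15: V-J = 12 → M
  i=16: J-W = 13 → N
  i=17: D-P = 14 → O
  i=18: H-R = 16 → Q
  i=19: A-O = 12 → M
  i=20: P-C = 13 → N
  shifts repeat with period 4: NOQM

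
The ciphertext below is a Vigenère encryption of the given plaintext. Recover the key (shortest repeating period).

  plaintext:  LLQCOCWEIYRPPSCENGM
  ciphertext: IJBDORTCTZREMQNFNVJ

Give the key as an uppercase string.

  i= 0: I-L = 23 → X
  i= 1: J-L = 24 → Y
  i= 2: B-Q = 11 → L
  i= 3: D-C =  1 → B
  i= 4: O-O =  0 → A
  i= 5: R-C = 15 → P
  i= 6: T-W = 23 → X
  i= 7: C-E = 24 → Y
  i= 8: T-I = 11 → L
  i= 9: Z-Y =  1 → B
  i=10: R-R =  0 → A
  i=11: E-P = 15 → P
  i=12: M-P = 23 → X
  i=13: Q-S = 24 → Y
  i=14: N-C = 11 → L
  i=15: F-E =  1 → B
  i=16: N-N =  0 → A
  i=17: V-G = 15 → P
  i=18: J-M = 23 → X
  shifts repeat with period 6: XYLBAP

XYLBAP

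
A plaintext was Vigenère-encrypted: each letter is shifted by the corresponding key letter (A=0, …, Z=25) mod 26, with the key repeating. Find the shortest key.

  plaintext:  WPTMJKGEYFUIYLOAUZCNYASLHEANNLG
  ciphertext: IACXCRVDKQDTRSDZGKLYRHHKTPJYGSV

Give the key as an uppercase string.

MLJLTHPZ

  i= 0: I-W = 12 → M
  i= 1: A-P = 11 → L
  i= 2: C-T =  9 → J
  i= 3: X-M = 11 → L
  i= 4: C-J = 19 → T
  i= 5: R-K =  7 → H
  i= 6: V-G = 15 → P
  i= 7: D-E = 25 → Z
  i= 8: K-Y = 12 → M
  i= 9: Q-F = 11 → L
  i=10: D-U =  9 → J
  i=11: T-I = 11 → L
  i=12: R-Y = 19 → T
  i=13: S-L =  7 → H
  i=14: D-O = 15 → P
  i=15: Z-A = 25 → Z
  i=16: G-U = 12 → M
  i=17: K-Z = 11 → L
  i=18: L-C =  9 → J
  i=19: Y-N = 11 → L
  i=20: R-Y = 19 → T
  i=21: H-A =  7 → H
  i=22: H-S = 15 → P
  i=23: K-L = 25 → Z
  i=24: T-H = 12 → M
  i=25: P-E = 11 → L
  i=26: J-A =  9 → J
  i=27: Y-N = 11 → L
  i=28: G-N = 19 → T
  i=29: S-L =  7 → H
  i=30: V-G = 15 → P
  shifts repeat with period 8: MLJLTHPZ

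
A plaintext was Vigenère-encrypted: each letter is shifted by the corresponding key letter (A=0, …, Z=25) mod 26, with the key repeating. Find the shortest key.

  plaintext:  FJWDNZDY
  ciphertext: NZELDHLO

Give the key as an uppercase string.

  i= 0: N-F =  8 → I
  i= 1: Z-J = 16 → Q
  i= 2: E-W =  8 → I
  i= 3: L-D =  8 → I
  i= 4: D-N = 16 → Q
  i= 5: H-Z =  8 → I
  i= 6: L-D =  8 → I
  i= 7: O-Y = 16 → Q
  shifts repeat with period 3: IQI

IQI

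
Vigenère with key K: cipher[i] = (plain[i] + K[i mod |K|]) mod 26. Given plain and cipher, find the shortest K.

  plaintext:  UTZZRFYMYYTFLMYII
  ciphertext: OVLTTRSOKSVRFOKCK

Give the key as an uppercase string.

  i= 0: O-U = 20 → U
  i= 1: V-T =  2 → C
  i= 2: L-Z = 12 → M
  i= 3: T-Z = 20 → U
  i= 4: T-R =  2 → C
  i= 5: R-F = 12 → M
  i= 6: S-Y = 20 → U
  i= 7: O-M =  2 → C
  i= 8: K-Y = 12 → M
  i= 9: S-Y = 20 → U
  i=10: V-T =  2 → C
  i=11: R-F = 12 → M
  i=12: F-L = 20 → U
  i=13: O-M =  2 → C
  i=14: K-Y = 12 → M
  i=15: C-I = 20 → U
  i=16: K-I =  2 → C
  shifts repeat with period 3: UCM

UCM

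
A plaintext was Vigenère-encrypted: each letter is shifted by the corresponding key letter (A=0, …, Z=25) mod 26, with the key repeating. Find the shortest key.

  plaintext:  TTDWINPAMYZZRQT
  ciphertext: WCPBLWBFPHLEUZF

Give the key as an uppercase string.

  i= 0: W-T =  3 → D
  i= 1: C-T =  9 → J
  i= 2: P-D = 12 → M
  i= 3: B-W =  5 → F
  i= 4: L-I =  3 → D
  i= 5: W-N =  9 → J
  i= 6: B-P = 12 → M
  i= 7: F-A =  5 → F
  i= 8: P-M =  3 → D
  i= 9: H-Y =  9 → J
  i=10: L-Z = 12 → M
  i=11: E-Z =  5 → F
  i=12: U-R =  3 → D
  i=13: Z-Q =  9 → J
  i=14: F-T = 12 → M
  shifts repeat with period 4: DJMF

DJMF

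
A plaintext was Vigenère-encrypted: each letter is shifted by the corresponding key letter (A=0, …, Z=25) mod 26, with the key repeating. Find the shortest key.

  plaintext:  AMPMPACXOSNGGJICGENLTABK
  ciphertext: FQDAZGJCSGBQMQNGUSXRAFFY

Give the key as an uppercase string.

  i= 0: F-A =  5 → F
  i= 1: Q-M =  4 → E
  i= 2: D-P = 14 → O
  i= 3: A-M = 14 → O
  i= 4: Z-P = 10 → K
  i= 5: G-A =  6 → G
  i= 6: J-C =  7 → H
  i= 7: C-X =  5 → F
  i= 8: S-O =  4 → E
  i= 9: G-S = 14 → O
  i=10: B-N = 14 → O
  i=11: Q-G = 10 → K
  i=12: M-G =  6 → G
  i=13: Q-J =  7 → H
  i=14: N-I =  5 → F
  i=15: G-C =  4 → E
  i=16: U-G = 14 → O
  i=17: S-E = 14 → O
  i=18: X-N = 10 → K
  i=19: R-L =  6 → G
  i=20: A-T =  7 → H
  i=21: F-A =  5 → F
  i=22: F-B =  4 → E
  i=23: Y-K = 14 → O
  shifts repeat with period 7: FEOOKGH

FEOOKGH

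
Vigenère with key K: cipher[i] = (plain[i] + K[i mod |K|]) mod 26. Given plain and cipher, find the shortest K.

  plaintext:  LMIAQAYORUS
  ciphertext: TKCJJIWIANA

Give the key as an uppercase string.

IYUJT

  i= 0: T-L =  8 → I
  i= 1: K-M = 24 → Y
  i= 2: C-I = 20 → U
  i= 3: J-A =  9 → J
  i= 4: J-Q = 19 → T
  i= 5: I-A =  8 → I
  i= 6: W-Y = 24 → Y
  i= 7: I-O = 20 → U
  i= 8: A-R =  9 → J
  i= 9: N-U = 19 → T
  i=10: A-S =  8 → I
  shifts repeat with period 5: IYUJT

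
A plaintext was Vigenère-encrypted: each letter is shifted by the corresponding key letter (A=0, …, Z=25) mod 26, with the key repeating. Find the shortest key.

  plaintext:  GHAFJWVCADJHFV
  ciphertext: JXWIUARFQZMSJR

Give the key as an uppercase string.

DQWDLEW

  i= 0: J-G =  3 → D
  i= 1: X-H = 16 → Q
  i= 2: W-A = 22 → W
  i= 3: I-F =  3 → D
  i= 4: U-J = 11 → L
  i= 5: A-W =  4 → E
  i= 6: R-V = 22 → W
  i= 7: F-C =  3 → D
  i= 8: Q-A = 16 → Q
  i= 9: Z-D = 22 → W
  i=10: M-J =  3 → D
  i=11: S-H = 11 → L
  i=12: J-F =  4 → E
  i=13: R-V = 22 → W
  shifts repeat with period 7: DQWDLEW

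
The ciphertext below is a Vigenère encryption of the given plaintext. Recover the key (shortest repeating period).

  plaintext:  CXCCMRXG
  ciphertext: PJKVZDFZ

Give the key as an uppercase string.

  i= 0: P-C = 13 → N
  i= 1: J-X = 12 → M
  i= 2: K-C =  8 → I
  i= 3: V-C = 19 → T
  i= 4: Z-M = 13 → N
  i= 5: D-R = 12 → M
  i= 6: F-X =  8 → I
  i= 7: Z-G = 19 → T
  shifts repeat with period 4: NMIT

NMIT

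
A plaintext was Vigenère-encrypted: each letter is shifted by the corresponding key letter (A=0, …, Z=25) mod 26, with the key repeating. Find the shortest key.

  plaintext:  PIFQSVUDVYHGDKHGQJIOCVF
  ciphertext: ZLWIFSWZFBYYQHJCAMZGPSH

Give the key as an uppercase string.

  i= 0: Z-P = 10 → K
  i= 1: L-I =  3 → D
  i= 2: W-F = 17 → R
  i= 3: I-Q = 18 → S
  i= 4: F-S = 13 → N
  i= 5: S-V = 23 → X
  i= 6: W-U =  2 → C
  i= 7: Z-D = 22 → W
  i= 8: F-V = 10 → K
  i= 9: B-Y =  3 → D
  i=10: Y-H = 17 → R
  i=11: Y-G = 18 → S
  i=12: Q-D = 13 → N
  i=13: H-K = 23 → X
  i=14: J-H =  2 → C
  i=15: C-G = 22 → W
  i=16: A-Q = 10 → K
  i=17: M-J =  3 → D
  i=18: Z-I = 17 → R
  i=19: G-O = 18 → S
  i=20: P-C = 13 → N
  i=21: S-V = 23 → X
  i=22: H-F =  2 → C
  shifts repeat with period 8: KDRSNXCW

KDRSNXCW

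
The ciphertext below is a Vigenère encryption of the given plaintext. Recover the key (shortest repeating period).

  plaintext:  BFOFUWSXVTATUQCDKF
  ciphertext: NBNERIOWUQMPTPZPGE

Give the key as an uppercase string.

MWZZX

  i= 0: N-B = 12 → M
  i= 1: B-F = 22 → W
  i= 2: N-O = 25 → Z
  i= 3: E-F = 25 → Z
  i= 4: R-U = 23 → X
  i= 5: I-W = 12 → M
  i= 6: O-S = 22 → W
  i= 7: W-X = 25 → Z
  i= 8: U-V = 25 → Z
  i= 9: Q-T = 23 → X
  i=10: M-A = 12 → M
  i=11: P-T = 22 → W
  i=12: T-U = 25 → Z
  i=13: P-Q = 25 → Z
  i=14: Z-C = 23 → X
  i=15: P-D = 12 → M
  i=16: G-K = 22 → W
  i=17: E-F = 25 → Z
  shifts repeat with period 5: MWZZX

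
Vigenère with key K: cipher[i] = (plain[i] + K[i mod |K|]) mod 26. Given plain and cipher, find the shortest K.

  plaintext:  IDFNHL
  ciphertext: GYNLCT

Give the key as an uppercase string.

  i= 0: G-I = 24 → Y
  i= 1: Y-D = 21 → V
  i= 2: N-F =  8 → I
  i= 3: L-N = 24 → Y
  i= 4: C-H = 21 → V
  i= 5: T-L =  8 → I
  shifts repeat with period 3: YVI

YVI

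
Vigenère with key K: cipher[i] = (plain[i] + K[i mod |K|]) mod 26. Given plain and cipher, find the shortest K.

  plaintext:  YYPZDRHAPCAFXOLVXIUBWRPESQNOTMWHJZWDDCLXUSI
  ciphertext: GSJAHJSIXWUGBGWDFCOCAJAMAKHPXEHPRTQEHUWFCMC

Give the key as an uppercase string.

IUUBESLI

  i= 0: G-Y =  8 → I
  i= 1: S-Y = 20 → U
  i= 2: J-P = 20 → U
  i= 3: A-Z =  1 → B
  i= 4: H-D =  4 → E
  i= 5: J-R = 18 → S
  i= 6: S-H = 11 → L
  i= 7: I-A =  8 → I
  i= 8: X-P =  8 → I
  i= 9: W-C = 20 → U
  i=10: U-A = 20 → U
  i=11: G-F =  1 → B
  i=12: B-X =  4 → E
  i=13: G-O = 18 → S
  i=14: W-L = 11 → L
  i=15: D-V =  8 → I
  i=16: F-X =  8 → I
  i=17: C-I = 20 → U
  i=18: O-U = 20 → U
  i=19: C-B =  1 → B
  i=20: A-W =  4 → E
  i=21: J-R = 18 → S
  i=22: A-P = 11 → L
  i=23: M-E =  8 → I
  i=24: A-S =  8 → I
  i=25: K-Q = 20 → U
  i=26: H-N = 20 → U
  i=27: P-O =  1 → B
  i=28: X-T =  4 → E
  i=29: E-M = 18 → S
  i=30: H-W = 11 → L
  i=31: P-H =  8 → I
  i=32: R-J =  8 → I
  i=33: T-Z = 20 → U
  i=34: Q-W = 20 → U
  i=35: E-D =  1 → B
  i=36: H-D =  4 → E
  i=37: U-C = 18 → S
  i=38: W-L = 11 → L
  i=39: F-X =  8 → I
  i=40: C-U =  8 → I
  i=41: M-S = 20 → U
  i=42: C-I = 20 → U
  shifts repeat with period 8: IUUBESLI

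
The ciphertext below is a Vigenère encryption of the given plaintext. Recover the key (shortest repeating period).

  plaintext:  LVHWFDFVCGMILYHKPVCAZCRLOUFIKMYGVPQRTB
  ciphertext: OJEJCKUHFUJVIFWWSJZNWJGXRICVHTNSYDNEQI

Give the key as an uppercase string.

DOXNXHPM

  i= 0: O-L =  3 → D
  i= 1: J-V = 14 → O
  i= 2: E-H = 23 → X
  i= 3: J-W = 13 → N
  i= 4: C-F = 23 → X
  i= 5: K-D =  7 → H
  i= 6: U-F = 15 → P
  i= 7: H-V = 12 → M
  i= 8: F-C =  3 → D
  i= 9: U-G = 14 → O
  i=10: J-M = 23 → X
  i=11: V-I = 13 → N
  i=12: I-L = 23 → X
  i=13: F-Y =  7 → H
  i=14: W-H = 15 → P
  i=15: W-K = 12 → M
  i=16: S-P =  3 → D
  i=17: J-V = 14 → O
  i=18: Z-C = 23 → X
  i=19: N-A = 13 → N
  i=20: W-Z = 23 → X
  i=21: J-C =  7 → H
  i=22: G-R = 15 → P
  i=23: X-L = 12 → M
  i=24: R-O =  3 → D
  i=25: I-U = 14 → O
  i=26: C-F = 23 → X
  i=27: V-I = 13 → N
  i=28: H-K = 23 → X
  i=29: T-M =  7 → H
  i=30: N-Y = 15 → P
  i=31: S-G = 12 → M
  i=32: Y-V =  3 → D
  i=33: D-P = 14 → O
  i=34: N-Q = 23 → X
  i=35: E-R = 13 → N
  i=36: Q-T = 23 → X
  i=37: I-B =  7 → H
  shifts repeat with period 8: DOXNXHPM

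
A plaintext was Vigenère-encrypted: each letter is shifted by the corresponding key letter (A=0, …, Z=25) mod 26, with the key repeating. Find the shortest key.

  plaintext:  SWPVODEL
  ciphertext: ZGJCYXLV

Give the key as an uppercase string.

HKU

  i= 0: Z-S =  7 → H
  i= 1: G-W = 10 → K
  i= 2: J-P = 20 → U
  i= 3: C-V =  7 → H
  i= 4: Y-O = 10 → K
  i= 5: X-D = 20 → U
  i= 6: L-E =  7 → H
  i= 7: V-L = 10 → K
  shifts repeat with period 3: HKU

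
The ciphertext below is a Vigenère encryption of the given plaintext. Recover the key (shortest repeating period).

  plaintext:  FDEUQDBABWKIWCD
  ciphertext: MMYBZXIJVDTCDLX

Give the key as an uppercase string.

  i= 0: M-F =  7 → H
  i= 1: M-D =  9 → J
  i= 2: Y-E = 20 → U
  i= 3: B-U =  7 → H
  i= 4: Z-Q =  9 → J
  i= 5: X-D = 20 → U
  i= 6: I-B =  7 → H
  i= 7: J-A =  9 → J
  i= 8: V-B = 20 → U
  i= 9: D-W =  7 → H
  i=10: T-K =  9 → J
  i=11: C-I = 20 → U
  i=12: D-W =  7 → H
  i=13: L-C =  9 → J
  i=14: X-D = 20 → U
  shifts repeat with period 3: HJU

HJU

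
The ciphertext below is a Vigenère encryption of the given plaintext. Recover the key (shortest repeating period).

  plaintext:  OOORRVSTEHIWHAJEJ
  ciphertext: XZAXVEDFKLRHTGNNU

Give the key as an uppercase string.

JLMGE

  i= 0: X-O =  9 → J
  i= 1: Z-O = 11 → L
  i= 2: A-O = 12 → M
  i= 3: X-R =  6 → G
  i= 4: V-R =  4 → E
  i= 5: E-V =  9 → J
  i= 6: D-S = 11 → L
  i= 7: F-T = 12 → M
  i= 8: K-E =  6 → G
  i= 9: L-H =  4 → E
  i=10: R-I =  9 → J
  i=11: H-W = 11 → L
  i=12: T-H = 12 → M
  i=13: G-A =  6 → G
  i=14: N-J =  4 → E
  i=15: N-E =  9 → J
  i=16: U-J = 11 → L
  shifts repeat with period 5: JLMGE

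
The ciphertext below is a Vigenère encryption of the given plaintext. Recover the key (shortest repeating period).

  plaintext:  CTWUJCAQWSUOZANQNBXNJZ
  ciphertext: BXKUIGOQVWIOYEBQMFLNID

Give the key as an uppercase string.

ZEOA

  i= 0: B-C = 25 → Z
  i= 1: X-T =  4 → E
  i= 2: K-W = 14 → O
  i= 3: U-U =  0 → A
  i= 4: I-J = 25 → Z
  i= 5: G-C =  4 → E
  i= 6: O-A = 14 → O
  i= 7: Q-Q =  0 → A
  i= 8: V-W = 25 → Z
  i= 9: W-S =  4 → E
  i=10: I-U = 14 → O
  i=11: O-O =  0 → A
  i=12: Y-Z = 25 → Z
  i=13: E-A =  4 → E
  i=14: B-N = 14 → O
  i=15: Q-Q =  0 → A
  i=16: M-N = 25 → Z
  i=17: F-B =  4 → E
  i=18: L-X = 14 → O
  i=19: N-N =  0 → A
  i=20: I-J = 25 → Z
  i=21: D-Z =  4 → E
  shifts repeat with period 4: ZEOA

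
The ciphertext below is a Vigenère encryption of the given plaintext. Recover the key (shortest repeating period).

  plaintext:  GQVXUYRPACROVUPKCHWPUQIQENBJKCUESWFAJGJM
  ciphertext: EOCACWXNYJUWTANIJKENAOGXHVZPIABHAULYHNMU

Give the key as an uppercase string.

YYHDIYG

  i= 0: E-G = 24 → Y
  i= 1: O-Q = 24 → Y
  i= 2: C-V =  7 → H
  i= 3: A-X =  3 → D
  i= 4: C-U =  8 → I
  i= 5: W-Y = 24 → Y
  i= 6: X-R =  6 → G
  i= 7: N-P = 24 → Y
  i= 8: Y-A = 24 → Y
  i= 9: J-C =  7 → H
  i=10: U-R =  3 → D
  i=11: W-O =  8 → I
  i=12: T-V = 24 → Y
  i=13: A-U =  6 → G
  i=14: N-P = 24 → Y
  i=15: I-K = 24 → Y
  i=16: J-C =  7 → H
  i=17: K-H =  3 → D
  i=18: E-W =  8 → I
  i=19: N-P = 24 → Y
  i=20: A-U =  6 → G
  i=21: O-Q = 24 → Y
  i=22: G-I = 24 → Y
  i=23: X-Q =  7 → H
  i=24: H-E =  3 → D
  i=25: V-N =  8 → I
  i=26: Z-B = 24 → Y
  i=27: P-J =  6 → G
  i=28: I-K = 24 → Y
  i=29: A-C = 24 → Y
  i=30: B-U =  7 → H
  i=31: H-E =  3 → D
  i=32: A-S =  8 → I
  i=33: U-W = 24 → Y
  i=34: L-F =  6 → G
  i=35: Y-A = 24 → Y
  i=36: H-J = 24 → Y
  i=37: N-G =  7 → H
  i=38: M-J =  3 → D
  i=39: U-M =  8 → I
  shifts repeat with period 7: YYHDIYG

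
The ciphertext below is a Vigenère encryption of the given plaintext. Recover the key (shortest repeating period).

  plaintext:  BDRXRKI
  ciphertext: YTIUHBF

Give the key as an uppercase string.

XQR

  i= 0: Y-B = 23 → X
  i= 1: T-D = 16 → Q
  i= 2: I-R = 17 → R
  i= 3: U-X = 23 → X
  i= 4: H-R = 16 → Q
  i= 5: B-K = 17 → R
  i= 6: F-I = 23 → X
  shifts repeat with period 3: XQR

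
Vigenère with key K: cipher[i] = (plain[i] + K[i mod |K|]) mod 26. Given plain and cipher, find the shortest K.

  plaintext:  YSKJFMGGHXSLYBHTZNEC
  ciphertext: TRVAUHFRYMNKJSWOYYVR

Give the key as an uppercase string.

  i= 0: T-Y = 21 → V
  i= 1: R-S = 25 → Z
  i= 2: V-K = 11 → L
  i= 3: A-J = 17 → R
  i= 4: U-F = 15 → P
  i= 5: H-M = 21 → V
  i= 6: F-G = 25 → Z
  i= 7: R-G = 11 → L
  i= 8: Y-H = 17 → R
  i= 9: M-X = 15 → P
  i=10: N-S = 21 → V
  i=11: K-L = 25 → Z
  i=12: J-Y = 11 → L
  i=13: S-B = 17 → R
  i=14: W-H = 15 → P
  i=15: O-T = 21 → V
  i=16: Y-Z = 25 → Z
  i=17: Y-N = 11 → L
  i=18: V-E = 17 → R
  i=19: R-C = 15 → P
  shifts repeat with period 5: VZLRP

VZLRP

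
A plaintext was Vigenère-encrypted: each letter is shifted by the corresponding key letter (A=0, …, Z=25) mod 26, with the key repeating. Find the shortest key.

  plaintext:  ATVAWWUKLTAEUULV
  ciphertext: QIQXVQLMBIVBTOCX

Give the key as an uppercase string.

QPVXZURC

  i= 0: Q-A = 16 → Q
  i= 1: I-T = 15 → P
  i= 2: Q-V = 21 → V
  i= 3: X-A = 23 → X
  i= 4: V-W = 25 → Z
  i= 5: Q-W = 20 → U
  i= 6: L-U = 17 → R
  i= 7: M-K =  2 → C
  i= 8: B-L = 16 → Q
  i= 9: I-T = 15 → P
  i=10: V-A = 21 → V
  i=11: B-E = 23 → X
  i=12: T-U = 25 → Z
  i=13: O-U = 20 → U
  i=14: C-L = 17 → R
  i=15: X-V =  2 → C
  shifts repeat with period 8: QPVXZURC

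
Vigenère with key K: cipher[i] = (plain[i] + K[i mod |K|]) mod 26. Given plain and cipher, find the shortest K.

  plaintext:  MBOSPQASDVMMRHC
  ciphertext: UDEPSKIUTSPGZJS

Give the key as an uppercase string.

ICQXDU

  i= 0: U-M =  8 → I
  i= 1: D-B =  2 → C
  i= 2: E-O = 16 → Q
  i= 3: P-S = 23 → X
  i= 4: S-P =  3 → D
  i= 5: K-Q = 20 → U
  i= 6: I-A =  8 → I
  i= 7: U-S =  2 → C
  i= 8: T-D = 16 → Q
  i= 9: S-V = 23 → X
  i=10: P-M =  3 → D
  i=11: G-M = 20 → U
  i=12: Z-R =  8 → I
  i=13: J-H =  2 → C
  i=14: S-C = 16 → Q
  shifts repeat with period 6: ICQXDU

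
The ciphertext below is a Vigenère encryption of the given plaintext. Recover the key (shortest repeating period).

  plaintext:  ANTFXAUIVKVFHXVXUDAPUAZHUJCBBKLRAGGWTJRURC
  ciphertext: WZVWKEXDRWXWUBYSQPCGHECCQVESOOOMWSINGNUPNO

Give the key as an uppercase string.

  i= 0: W-A = 22 → W
  i= 1: Z-N = 12 → M
  i= 2: V-T =  2 → C
  i= 3: W-F = 17 → R
  i= 4: K-X = 13 → N
  i= 5: E-A =  4 → E
  i= 6: X-U =  3 → D
  i= 7: D-I = 21 → V
  i= 8: R-V = 22 → W
  i= 9: W-K = 12 → M
  i=10: X-V =  2 → C
  i=11: W-F = 17 → R
  i=12: U-H = 13 → N
  i=13: B-X =  4 → E
  i=14: Y-V =  3 → D
  i=15: S-X = 21 → V
  i=16: Q-U = 22 → W
  i=17: P-D = 12 → M
  i=18: C-A =  2 → C
  i=19: G-P = 17 → R
  i=20: H-U = 13 → N
  i=21: E-A =  4 → E
  i=22: C-Z =  3 → D
  i=23: C-H = 21 → V
  i=24: Q-U = 22 → W
  i=25: V-J = 12 → M
  i=26: E-C =  2 → C
  i=27: S-B = 17 → R
  i=28: O-B = 13 → N
  i=29: O-K =  4 → E
  i=30: O-L =  3 → D
  i=31: M-R = 21 → V
  i=32: W-A = 22 → W
  i=33: S-G = 12 → M
  i=34: I-G =  2 → C
  i=35: N-W = 17 → R
  i=36: G-T = 13 → N
  i=37: N-J =  4 → E
  i=38: U-R =  3 → D
  i=39: P-U = 21 → V
  i=40: N-R = 22 → W
  i=41: O-C = 12 → M
  shifts repeat with period 8: WMCRNEDV

WMCRNEDV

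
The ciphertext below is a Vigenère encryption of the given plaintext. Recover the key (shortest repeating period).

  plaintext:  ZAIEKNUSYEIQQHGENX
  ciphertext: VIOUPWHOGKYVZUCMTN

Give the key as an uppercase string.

WIGQFJN

  i= 0: V-Z = 22 → W
  i= 1: I-A =  8 → I
  i= 2: O-I =  6 → G
  i= 3: U-E = 16 → Q
  i= 4: P-K =  5 → F
  i= 5: W-N =  9 → J
  i= 6: H-U = 13 → N
  i= 7: O-S = 22 → W
  i= 8: G-Y =  8 → I
  i= 9: K-E =  6 → G
  i=10: Y-I = 16 → Q
  i=11: V-Q =  5 → F
  i=12: Z-Q =  9 → J
  i=13: U-H = 13 → N
  i=14: C-G = 22 → W
  i=15: M-E =  8 → I
  i=16: T-N =  6 → G
  i=17: N-X = 16 → Q
  shifts repeat with period 7: WIGQFJN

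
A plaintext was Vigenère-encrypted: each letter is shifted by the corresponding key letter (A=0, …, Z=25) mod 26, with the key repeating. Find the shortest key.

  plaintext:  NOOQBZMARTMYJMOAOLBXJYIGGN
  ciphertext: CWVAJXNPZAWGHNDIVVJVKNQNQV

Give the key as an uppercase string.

PIHKIYB

  i= 0: C-N = 15 → P
  i= 1: W-O =  8 → I
  i= 2: V-O =  7 → H
  i= 3: A-Q = 10 → K
  i= 4: J-B =  8 → I
  i= 5: X-Z = 24 → Y
  i= 6: N-M =  1 → B
  i= 7: P-A = 15 → P
  i= 8: Z-R =  8 → I
  i= 9: A-T =  7 → H
  i=10: W-M = 10 → K
  i=11: G-Y =  8 → I
  i=12: H-J = 24 → Y
  i=13: N-M =  1 → B
  i=14: D-O = 15 → P
  i=15: I-A =  8 → I
  i=16: V-O =  7 → H
  i=17: V-L = 10 → K
  i=18: J-B =  8 → I
  i=19: V-X = 24 → Y
  i=20: K-J =  1 → B
  i=21: N-Y = 15 → P
  i=22: Q-I =  8 → I
  i=23: N-G =  7 → H
  i=24: Q-G = 10 → K
  i=25: V-N =  8 → I
  shifts repeat with period 7: PIHKIYB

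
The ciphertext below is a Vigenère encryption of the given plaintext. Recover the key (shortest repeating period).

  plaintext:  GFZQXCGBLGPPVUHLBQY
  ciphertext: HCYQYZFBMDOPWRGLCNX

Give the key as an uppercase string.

  i= 0: H-G =  1 → B
  i= 1: C-F = 23 → X
  i= 2: Y-Z = 25 → Z
  i= 3: Q-Q =  0 → A
  i= 4: Y-X =  1 → B
  i= 5: Z-C = 23 → X
  i= 6: F-G = 25 → Z
  i= 7: B-B =  0 → A
  i= 8: M-L =  1 → B
  i= 9: D-G = 23 → X
  i=10: O-P = 25 → Z
  i=11: P-P =  0 → A
  i=12: W-V =  1 → B
  i=13: R-U = 23 → X
  i=14: G-H = 25 → Z
  i=15: L-L =  0 → A
  i=16: C-B =  1 → B
  i=17: N-Q = 23 → X
  i=18: X-Y = 25 → Z
  shifts repeat with period 4: BXZA

BXZA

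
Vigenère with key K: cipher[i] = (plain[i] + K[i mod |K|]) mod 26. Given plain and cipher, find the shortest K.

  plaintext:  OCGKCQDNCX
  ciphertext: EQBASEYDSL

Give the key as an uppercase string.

QOVQ

  i= 0: E-O = 16 → Q
  i= 1: Q-C = 14 → O
  i= 2: B-G = 21 → V
  i= 3: A-K = 16 → Q
  i= 4: S-C = 16 → Q
  i= 5: E-Q = 14 → O
  i= 6: Y-D = 21 → V
  i= 7: D-N = 16 → Q
  i= 8: S-C = 16 → Q
  i= 9: L-X = 14 → O
  shifts repeat with period 4: QOVQ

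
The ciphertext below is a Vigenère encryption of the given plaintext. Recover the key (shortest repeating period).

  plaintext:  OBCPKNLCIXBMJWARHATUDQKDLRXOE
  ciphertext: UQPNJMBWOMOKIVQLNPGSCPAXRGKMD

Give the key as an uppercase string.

  i= 0: U-O =  6 → G
  i= 1: Q-B = 15 → P
  i= 2: P-C = 13 → N
  i= 3: N-P = 24 → Y
  i= 4: J-K = 25 → Z
  i= 5: M-N = 25 → Z
  i= 6: B-L = 16 → Q
  i= 7: W-C = 20 → U
  i= 8: O-I =  6 → G
  i= 9: M-X = 15 → P
  i=10: O-B = 13 → N
  i=11: K-M = 24 → Y
  i=12: I-J = 25 → Z
  i=13: V-W = 25 → Z
  i=14: Q-A = 16 → Q
  i=15: L-R = 20 → U
  i=16: N-H =  6 → G
  i=17: P-A = 15 → P
  i=18: G-T = 13 → N
  i=19: S-U = 24 → Y
  i=20: C-D = 25 → Z
  i=21: P-Q = 25 → Z
  i=22: A-K = 16 → Q
  i=23: X-D = 20 → U
  i=24: R-L =  6 → G
  i=25: G-R = 15 → P
  i=26: K-X = 13 → N
  i=27: M-O = 24 → Y
  i=28: D-E = 25 → Z
  shifts repeat with period 8: GPNYZZQU

GPNYZZQU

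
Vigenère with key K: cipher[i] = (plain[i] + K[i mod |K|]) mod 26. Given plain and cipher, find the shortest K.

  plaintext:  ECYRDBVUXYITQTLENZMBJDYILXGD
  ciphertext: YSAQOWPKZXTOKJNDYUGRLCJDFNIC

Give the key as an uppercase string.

UQCZLV

  i= 0: Y-E = 20 → U
  i= 1: S-C = 16 → Q
  i= 2: A-Y =  2 → C
  i= 3: Q-R = 25 → Z
  i= 4: O-D = 11 → L
  i= 5: W-B = 21 → V
  i= 6: P-V = 20 → U
  i= 7: K-U = 16 → Q
  i= 8: Z-X =  2 → C
  i= 9: X-Y = 25 → Z
  i=10: T-I = 11 → L
  i=11: O-T = 21 → V
  i=12: K-Q = 20 → U
  i=13: J-T = 16 → Q
  i=14: N-L =  2 → C
  i=15: D-E = 25 → Z
  i=16: Y-N = 11 → L
  i=17: U-Z = 21 → V
  i=18: G-M = 20 → U
  i=19: R-B = 16 → Q
  i=20: L-J =  2 → C
  i=21: C-D = 25 → Z
  i=22: J-Y = 11 → L
  i=23: D-I = 21 → V
  i=24: F-L = 20 → U
  i=25: N-X = 16 → Q
  i=26: I-G =  2 → C
  i=27: C-D = 25 → Z
  shifts repeat with period 6: UQCZLV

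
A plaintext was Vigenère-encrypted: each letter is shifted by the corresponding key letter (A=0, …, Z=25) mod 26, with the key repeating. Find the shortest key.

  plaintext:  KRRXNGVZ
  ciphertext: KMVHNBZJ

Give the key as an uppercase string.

  i= 0: K-K =  0 → A
  i= 1: M-R = 21 → V
  i= 2: V-R =  4 → E
  i= 3: H-X = 10 → K
  i= 4: N-N =  0 → A
  i= 5: B-G = 21 → V
  i= 6: Z-V =  4 → E
  i= 7: J-Z = 10 → K
  shifts repeat with period 4: AVEK

AVEK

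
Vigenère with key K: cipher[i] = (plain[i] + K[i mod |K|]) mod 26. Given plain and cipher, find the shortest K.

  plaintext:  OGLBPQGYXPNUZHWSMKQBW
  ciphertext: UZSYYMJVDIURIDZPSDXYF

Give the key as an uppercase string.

GTHXJWDX

  i= 0: U-O =  6 → G
  i= 1: Z-G = 19 → T
  i= 2: S-L =  7 → H
  i= 3: Y-B = 23 → X
  i= 4: Y-P =  9 → J
  i= 5: M-Q = 22 → W
  i= 6: J-G =  3 → D
  i= 7: V-Y = 23 → X
  i= 8: D-X =  6 → G
  i= 9: I-P = 19 → T
  i=10: U-N =  7 → H
  i=11: R-U = 23 → X
  i=12: I-Z =  9 → J
  i=13: D-H = 22 → W
  i=14: Z-W =  3 → D
  i=15: P-S = 23 → X
  i=16: S-M =  6 → G
  i=17: D-K = 19 → T
  i=18: X-Q =  7 → H
  i=19: Y-B = 23 → X
  i=20: F-W =  9 → J
  shifts repeat with period 8: GTHXJWDX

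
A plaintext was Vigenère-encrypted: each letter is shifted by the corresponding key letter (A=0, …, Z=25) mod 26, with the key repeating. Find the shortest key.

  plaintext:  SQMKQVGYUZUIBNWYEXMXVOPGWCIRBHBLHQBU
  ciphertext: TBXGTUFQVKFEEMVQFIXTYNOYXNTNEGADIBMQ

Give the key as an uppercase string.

BLLWDZZS

  i= 0: T-S =  1 → B
  i= 1: B-Q = 11 → L
  i= 2: X-M = 11 → L
  i= 3: G-K = 22 → W
  i= 4: T-Q =  3 → D
  i= 5: U-V = 25 → Z
  i= 6: F-G = 25 → Z
  i= 7: Q-Y = 18 → S
  i= 8: V-U =  1 → B
  i= 9: K-Z = 11 → L
  i=10: F-U = 11 → L
  i=11: E-I = 22 → W
  i=12: E-B =  3 → D
  i=13: M-N = 25 → Z
  i=14: V-W = 25 → Z
  i=15: Q-Y = 18 → S
  i=16: F-E =  1 → B
  i=17: I-X = 11 → L
  i=18: X-M = 11 → L
  i=19: T-X = 22 → W
  i=20: Y-V =  3 → D
  i=21: N-O = 25 → Z
  i=22: O-P = 25 → Z
  i=23: Y-G = 18 → S
  i=24: X-W =  1 → B
  i=25: N-C = 11 → L
  i=26: T-I = 11 → L
  i=27: N-R = 22 → W
  i=28: E-B =  3 → D
  i=29: G-H = 25 → Z
  i=30: A-B = 25 → Z
  i=31: D-L = 18 → S
  i=32: I-H =  1 → B
  i=33: B-Q = 11 → L
  i=34: M-B = 11 → L
  i=35: Q-U = 22 → W
  shifts repeat with period 8: BLLWDZZS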